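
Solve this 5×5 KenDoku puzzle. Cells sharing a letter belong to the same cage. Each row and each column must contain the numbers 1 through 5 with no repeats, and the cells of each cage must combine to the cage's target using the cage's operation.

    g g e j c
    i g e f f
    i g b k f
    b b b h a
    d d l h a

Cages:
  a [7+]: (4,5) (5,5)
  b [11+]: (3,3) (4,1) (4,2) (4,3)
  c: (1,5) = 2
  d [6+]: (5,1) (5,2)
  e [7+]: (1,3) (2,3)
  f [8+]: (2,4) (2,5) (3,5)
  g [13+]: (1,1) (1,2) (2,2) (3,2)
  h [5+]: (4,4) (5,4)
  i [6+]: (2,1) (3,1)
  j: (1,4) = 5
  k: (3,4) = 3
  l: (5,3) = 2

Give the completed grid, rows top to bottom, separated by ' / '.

1 3 4 5 2 / 4 5 3 2 1 / 2 4 1 3 5 / 3 2 5 1 4 / 5 1 2 4 3

Cage j is given, so (1,4) = 5.
Cage c is a single given cell, so (1,5) = 2.
Cage k is a single given cell, leaving (3,4) = 3.
Cage l is a single given cell, so (5,3) = 2.
In row 5, 3 can only go at (5,5), so (5,5) = 3.
Cage f has sum 8, so (2,4) = 2.
3 is placed in column 5; hence (4,5) = 4.
Row 4 now contains 4, leaving (4,4) = 1.
Cage h's pair has sum 5, leaving (5,4) = 4.
Cage b has sum 11, leaving (3,3) = 1.
Row 3 already has 1, leaving (3,5) = 5.
The two cells of cage i must have sum 6, which forces (2,1) = 4.
Row 2 now contains 4, leaving (2,2) = 5.
Row 2 now contains 4, so (2,3) = 3.
5 is placed in column 5, leaving (2,5) = 1.
Row 3 already has 5; hence (3,1) = 2.
Row 3 already has 2; hence (3,2) = 4.
Column 3 already has 3, so (4,3) = 5.
5 is placed in column 2; hence (5,2) = 1.
Cage g needs sum 13, leaving (1,1) = 1.
Column 2 now contains 1, so (1,2) = 3.
Column 3 already has 3; hence (1,3) = 4.
Row 4 now contains 5, so (4,1) = 3.
The 4 cells of cage b must have sum 11, which forces (4,2) = 2.
Row 5 already has 1, so (5,1) = 5.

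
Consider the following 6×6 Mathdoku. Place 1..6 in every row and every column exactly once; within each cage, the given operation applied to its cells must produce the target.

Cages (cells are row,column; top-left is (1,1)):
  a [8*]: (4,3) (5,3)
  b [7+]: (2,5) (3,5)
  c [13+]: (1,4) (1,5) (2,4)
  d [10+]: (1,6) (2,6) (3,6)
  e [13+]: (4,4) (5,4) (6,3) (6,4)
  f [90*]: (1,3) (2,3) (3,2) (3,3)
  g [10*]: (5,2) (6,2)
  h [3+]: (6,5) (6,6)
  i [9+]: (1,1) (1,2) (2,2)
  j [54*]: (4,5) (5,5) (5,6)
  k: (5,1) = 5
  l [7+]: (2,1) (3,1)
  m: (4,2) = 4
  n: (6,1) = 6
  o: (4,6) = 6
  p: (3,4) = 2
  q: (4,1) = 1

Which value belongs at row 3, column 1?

4

Cage p is a single given cell, leaving (3,4) = 2.
Cage q is given, so (4,1) = 1.
Cage m is a single given cell, which forces (4,2) = 4.
Row 4 now contains 4; hence (4,3) = 2.
The 3 cells of cage j must have product 54, which forces (4,5) = 3.
Cage o is given, so (4,6) = 6.
Cage k is a single given cell, leaving (5,1) = 5.
5 is placed in row 5; hence (5,2) = 2.
Column 3 now contains 2, leaving (5,3) = 4.
The 3 cells of cage j must have product 54, which forces (5,5) = 6.
The 3 cells of cage j must have product 54, leaving (5,6) = 3.
Cage n is a single given cell, leaving (6,1) = 6.
Column 2 already has 2; hence (6,2) = 5.
The 3 cells of cage i must have sum 9, leaving (1,1) = 2.
The two cells of cage b must have sum 7, leaving (2,5) = 2.
The two cells of cage b must have sum 7, leaving (3,5) = 5.
Row 4 now contains 6, which forces (4,4) = 5.
3 is placed in row 5, so (5,4) = 1.
Cage e needs sum 13, leaving (6,3) = 3.
The 4 cells of cage e must have sum 13, leaving (6,4) = 4.
Column 5 already has 2, so (6,5) = 1.
Row 6 already has 1, leaving (6,6) = 2.
Column 5 now contains 5, so (1,5) = 4.
Cage f needs product 90, so (3,2) = 3.
Cage l's pair has sum 7, which forces (2,1) = 3.
Row 2 already has 3, leaving (2,4) = 6.
Row 3 already has 3, leaving (3,1) = 4.
Row 3 now contains 4, leaving (3,6) = 1.
Cage i has sum 9; hence (1,2) = 6.
6 is placed in column 4; hence (1,4) = 3.
Column 6 now contains 1, leaving (1,6) = 5.
Row 2 now contains 6; hence (2,2) = 1.
Row 2 already has 1; hence (2,3) = 5.
The 3 cells of cage d must have sum 10; hence (2,6) = 4.
Row 3 already has 1, leaving (3,3) = 6.
Row 1 now contains 5; hence (1,3) = 1.
The full grid is 2 6 1 3 4 5 / 3 1 5 6 2 4 / 4 3 6 2 5 1 / 1 4 2 5 3 6 / 5 2 4 1 6 3 / 6 5 3 4 1 2.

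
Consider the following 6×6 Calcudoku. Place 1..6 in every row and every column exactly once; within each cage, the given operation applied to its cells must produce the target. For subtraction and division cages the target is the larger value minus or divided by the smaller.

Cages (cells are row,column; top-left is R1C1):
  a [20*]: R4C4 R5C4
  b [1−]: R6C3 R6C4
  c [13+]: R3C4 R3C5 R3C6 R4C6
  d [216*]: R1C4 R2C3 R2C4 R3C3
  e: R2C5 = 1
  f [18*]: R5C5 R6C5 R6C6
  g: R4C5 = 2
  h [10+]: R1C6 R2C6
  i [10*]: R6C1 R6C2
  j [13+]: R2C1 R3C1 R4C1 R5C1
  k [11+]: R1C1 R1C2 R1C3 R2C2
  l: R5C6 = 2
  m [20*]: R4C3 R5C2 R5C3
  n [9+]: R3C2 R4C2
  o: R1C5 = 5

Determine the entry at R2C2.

5

O is a freebie, which forces R1C5 = 5.
E is a freebie, so R2C5 = 1.
G is a freebie, leaving R4C5 = 2.
Cage l is given, so R5C6 = 2.
Cage f has product 18, so R6C6 = 1.
The only place for 1 in column 4 is R3C4.
The only place for 4 in column 5 is R3C5.
In row 6, 6 can only go at R6C5, so R6C5 = 6.
6 is placed in column 5, leaving R5C5 = 3.
In row 5, 6 can only go at R5C1, so R5C1 = 6.
Cage j has sum 13, so R2C1 = 4.
Row 2 already has 4, so R2C6 = 6.
Cage j has sum 13; hence R3C1 = 2.
Cage j has sum 13, which forces R4C1 = 1.
Column 1 already has 2, leaving R6C1 = 5.
Row 6 already has 5, which forces R6C2 = 2.
Column 1 now contains 1, leaving R1C1 = 3.
The 4 cells of cage d must have product 216; hence R1C4 = 6.
Column 6 now contains 6, which forces R1C6 = 4.
Cage d has product 216, which forces R3C3 = 6.
4 is placed in row 1; hence R1C2 = 1.
The 4 cells of cage k must have sum 11; hence R1C3 = 2.
The 4 cells of cage k must have sum 11, leaving R2C2 = 5.
Column 3 already has 2; hence R2C3 = 3.
Row 2 now contains 3, which forces R2C4 = 2.
Column 2 now contains 5, which forces R3C2 = 3.
Row 3 already has 3, so R3C6 = 5.
Column 6 already has 5, so R4C6 = 3.
Column 2 now contains 5, which forces R5C2 = 4.
Row 5 already has 4, so R5C4 = 5.
Column 3 already has 3; hence R6C3 = 4.
4 is placed in row 6; hence R6C4 = 3.
Column 2 already has 4, leaving R4C2 = 6.
4 is placed in column 3; hence R4C3 = 5.
Column 4 already has 5, leaving R4C4 = 4.
Row 5 already has 5, leaving R5C3 = 1.
Filled in: 3 1 2 6 5 4 / 4 5 3 2 1 6 / 2 3 6 1 4 5 / 1 6 5 4 2 3 / 6 4 1 5 3 2 / 5 2 4 3 6 1.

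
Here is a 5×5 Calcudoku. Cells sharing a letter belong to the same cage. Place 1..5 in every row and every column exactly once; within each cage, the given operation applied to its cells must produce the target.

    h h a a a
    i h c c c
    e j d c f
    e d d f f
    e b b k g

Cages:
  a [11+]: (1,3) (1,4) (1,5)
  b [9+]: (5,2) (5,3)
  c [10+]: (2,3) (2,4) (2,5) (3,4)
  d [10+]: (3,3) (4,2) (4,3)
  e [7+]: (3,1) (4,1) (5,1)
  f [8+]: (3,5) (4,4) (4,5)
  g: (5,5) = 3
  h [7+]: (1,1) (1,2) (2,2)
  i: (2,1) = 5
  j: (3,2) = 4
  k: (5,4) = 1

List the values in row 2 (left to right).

5 3 1 2 4

I is a freebie, which forces (2,1) = 5.
Cage j is given, leaving (3,2) = 4.
Column 2 already has 4, leaving (5,2) = 5.
Row 5 now contains 5; hence (5,3) = 4.
K is a freebie; hence (5,4) = 1.
G is a freebie; hence (5,5) = 3.
The 3 cells of cage e must have sum 7; hence (3,1) = 1.
Cage e needs sum 7, so (4,1) = 4.
1 is placed in row 5; hence (5,1) = 2.
Column 1 now contains 2, leaving (1,1) = 3.
Cage h has sum 7, leaving (1,2) = 1.
The 3 cells of cage h must have sum 7; hence (2,2) = 3.
Column 2 already has 3, so (4,2) = 2.
Row 4 already has 2, so (4,4) = 5.
The 3 cells of cage f must have sum 8; hence (4,5) = 1.
Cage c has sum 10, which forces (2,3) = 1.
Cage d needs sum 10, so (3,3) = 5.
Cage c needs sum 10; hence (3,4) = 3.
Cage f needs sum 8; hence (3,5) = 2.
5 is placed in row 4, which forces (4,3) = 3.
Column 3 now contains 5; hence (1,3) = 2.
Cage a has sum 11, so (1,4) = 4.
Cage a needs sum 11, which forces (1,5) = 5.
Cage c has sum 10, leaving (2,4) = 2.
Column 5 already has 2, leaving (2,5) = 4.
Completed grid: 3 1 2 4 5 / 5 3 1 2 4 / 1 4 5 3 2 / 4 2 3 5 1 / 2 5 4 1 3.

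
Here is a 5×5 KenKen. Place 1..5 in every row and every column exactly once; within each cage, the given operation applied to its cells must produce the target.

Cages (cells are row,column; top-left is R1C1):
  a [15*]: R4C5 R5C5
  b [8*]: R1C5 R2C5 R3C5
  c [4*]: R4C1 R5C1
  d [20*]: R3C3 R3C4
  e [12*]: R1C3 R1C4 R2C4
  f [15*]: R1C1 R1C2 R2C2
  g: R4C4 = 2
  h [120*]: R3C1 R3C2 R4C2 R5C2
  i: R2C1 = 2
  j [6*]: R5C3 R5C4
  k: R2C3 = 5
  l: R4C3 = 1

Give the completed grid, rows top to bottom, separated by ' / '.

5 1 3 4 2 / 2 3 5 1 4 / 3 2 4 5 1 / 4 5 1 2 3 / 1 4 2 3 5

Cage i is given; hence R2C1 = 2.
K is a freebie, so R2C3 = 5.
Column 3 now contains 5, leaving R3C3 = 4.
Row 3 already has 4, which forces R3C4 = 5.
Cage l is given, so R4C3 = 1.
Cage g is given, leaving R4C4 = 2.
Column 4 already has 2, which forces R5C4 = 3.
Row 5 now contains 3, so R5C5 = 5.
Cage e has product 12, so R1C3 = 3.
Row 3 already has 5, so R3C1 = 3.
The 4 cells of cage h must have product 120, leaving R3C2 = 2.
2 is placed in row 3, which forces R3C5 = 1.
Row 4 already has 1, so R4C1 = 4.
Cage h needs product 120, so R4C2 = 5.
Column 5 now contains 5, so R4C5 = 3.
Cage c's pair has product 4, which forces R5C1 = 1.
The 4 cells of cage h must have product 120, leaving R5C2 = 4.
Row 5 now contains 3, which forces R5C3 = 2.
Column 1 already has 1, leaving R1C1 = 5.
5 is placed in column 2, leaving R1C2 = 1.
1 is placed in row 1, so R1C4 = 4.
Cage b needs product 8, so R1C5 = 2.
Cage f needs product 15, so R2C2 = 3.
Column 4 already has 4, which forces R2C4 = 1.
Column 5 already has 1; hence R2C5 = 4.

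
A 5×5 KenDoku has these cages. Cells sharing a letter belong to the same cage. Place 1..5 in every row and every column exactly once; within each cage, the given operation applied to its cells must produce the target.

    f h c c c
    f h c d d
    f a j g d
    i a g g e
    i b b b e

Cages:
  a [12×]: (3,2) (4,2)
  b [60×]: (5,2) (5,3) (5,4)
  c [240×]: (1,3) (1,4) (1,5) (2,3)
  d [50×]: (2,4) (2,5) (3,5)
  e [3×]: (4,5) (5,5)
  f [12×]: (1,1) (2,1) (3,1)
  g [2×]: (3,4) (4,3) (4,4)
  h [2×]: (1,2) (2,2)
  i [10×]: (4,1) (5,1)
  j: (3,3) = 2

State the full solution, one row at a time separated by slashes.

1 2 5 3 4 / 3 1 4 5 2 / 4 3 2 1 5 / 5 4 1 2 3 / 2 5 3 4 1

Cage c needs product 240, so (2,3) = 4.
The 3 cells of cage d must have product 50, leaving (2,4) = 5.
Cage d needs product 50; hence (2,5) = 2.
Cage j is a single given cell, leaving (3,3) = 2.
The 3 cells of cage g must have product 2, which forces (3,4) = 1.
The 3 cells of cage d must have product 50, which forces (3,5) = 5.
Cage g needs product 2, leaving (4,3) = 1.
The 3 cells of cage g must have product 2; hence (4,4) = 2.
Row 4 now contains 1, so (4,5) = 3.
Column 5 now contains 3; hence (5,5) = 1.
Cage h's pair has product 2; hence (1,2) = 2.
Cage c needs product 240, so (1,3) = 5.
Cage c needs product 240, so (1,4) = 3.
Column 5 now contains 3, which forces (1,5) = 4.
Row 2 now contains 2, leaving (2,2) = 1.
The two cells of cage a must have product 12; hence (3,2) = 3.
Row 4 already has 2, which forces (4,1) = 5.
Row 4 already has 3, leaving (4,2) = 4.
Cage i needs two cells with product 10, which forces (5,1) = 2.
4 is placed in column 2, which forces (5,2) = 5.
Column 3 already has 5, leaving (5,3) = 3.
Column 4 now contains 3, which forces (5,4) = 4.
4 is placed in row 1, which forces (1,1) = 1.
Row 2 now contains 1, so (2,1) = 3.
Row 3 now contains 3, which forces (3,1) = 4.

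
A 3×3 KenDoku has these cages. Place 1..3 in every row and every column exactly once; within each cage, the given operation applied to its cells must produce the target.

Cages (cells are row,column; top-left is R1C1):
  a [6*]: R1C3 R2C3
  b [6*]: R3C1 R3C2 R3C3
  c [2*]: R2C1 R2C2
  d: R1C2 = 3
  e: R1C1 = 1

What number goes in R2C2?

1

Cage e is a single given cell, which forces R1C1 = 1.
D is a freebie, so R1C2 = 3.
Row 1 already has 3; hence R1C3 = 2.
Column 1 now contains 1, so R2C1 = 2.
2 is placed in row 2; hence R2C2 = 1.
2 is placed in column 3, which forces R2C3 = 3.
2 is placed in column 1, leaving R3C1 = 3.
Column 2 already has 1; hence R3C2 = 2.
Column 3 now contains 3; hence R3C3 = 1.
Filled in: 1 3 2 / 2 1 3 / 3 2 1.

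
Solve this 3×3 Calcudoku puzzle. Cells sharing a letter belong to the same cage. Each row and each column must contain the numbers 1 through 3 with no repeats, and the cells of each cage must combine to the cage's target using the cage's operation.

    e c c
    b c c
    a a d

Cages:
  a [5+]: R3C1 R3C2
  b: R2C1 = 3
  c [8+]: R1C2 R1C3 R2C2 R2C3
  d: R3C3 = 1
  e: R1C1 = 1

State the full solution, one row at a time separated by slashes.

E is a freebie, so R1C1 = 1.
B is a freebie, so R2C1 = 3.
3 is placed in column 1, which forces R3C1 = 2.
Row 3 already has 2, so R3C2 = 3.
D is a freebie, so R3C3 = 1.
3 is placed in column 2; hence R1C2 = 2.
Cage c has sum 8, which forces R1C3 = 3.
The 4 cells of cage c must have sum 8, so R2C2 = 1.
1 is placed in column 3, so R2C3 = 2.

1 2 3 / 3 1 2 / 2 3 1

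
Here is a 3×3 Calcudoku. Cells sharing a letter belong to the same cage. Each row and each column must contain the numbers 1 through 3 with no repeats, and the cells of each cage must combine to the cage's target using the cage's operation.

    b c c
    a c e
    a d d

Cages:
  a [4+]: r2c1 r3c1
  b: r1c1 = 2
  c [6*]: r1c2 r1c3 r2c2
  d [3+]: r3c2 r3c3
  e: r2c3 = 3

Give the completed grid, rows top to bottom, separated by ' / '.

Cage b is given, which forces r1c1 = 2.
Cage e is given, so r2c3 = 3.
Cage c needs product 6; hence r1c2 = 3.
Column 3 already has 3; hence r1c3 = 1.
Row 2 already has 3, leaving r2c1 = 1.
Cage c needs product 6, so r2c2 = 2.
Cage a's pair has sum 4, which forces r3c1 = 3.
Column 2 now contains 2; hence r3c2 = 1.
1 is placed in column 3, leaving r3c3 = 2.

2 3 1 / 1 2 3 / 3 1 2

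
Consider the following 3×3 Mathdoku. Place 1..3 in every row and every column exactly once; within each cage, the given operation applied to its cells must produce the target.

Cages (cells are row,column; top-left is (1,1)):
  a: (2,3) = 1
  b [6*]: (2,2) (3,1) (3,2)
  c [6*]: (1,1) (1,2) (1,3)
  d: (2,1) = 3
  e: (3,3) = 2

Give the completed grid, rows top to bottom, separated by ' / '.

2 1 3 / 3 2 1 / 1 3 2

D is a freebie, so (2,1) = 3.
Cage a is given, which forces (2,3) = 1.
Cage e is a single given cell, which forces (3,3) = 2.
Column 3 now contains 2, leaving (1,3) = 3.
Row 2 now contains 1, so (2,2) = 2.
2 is placed in row 3, so (3,1) = 1.
The 3 cells of cage b must have product 6, so (3,2) = 3.
Column 1 now contains 1; hence (1,1) = 2.
Column 2 already has 2, which forces (1,2) = 1.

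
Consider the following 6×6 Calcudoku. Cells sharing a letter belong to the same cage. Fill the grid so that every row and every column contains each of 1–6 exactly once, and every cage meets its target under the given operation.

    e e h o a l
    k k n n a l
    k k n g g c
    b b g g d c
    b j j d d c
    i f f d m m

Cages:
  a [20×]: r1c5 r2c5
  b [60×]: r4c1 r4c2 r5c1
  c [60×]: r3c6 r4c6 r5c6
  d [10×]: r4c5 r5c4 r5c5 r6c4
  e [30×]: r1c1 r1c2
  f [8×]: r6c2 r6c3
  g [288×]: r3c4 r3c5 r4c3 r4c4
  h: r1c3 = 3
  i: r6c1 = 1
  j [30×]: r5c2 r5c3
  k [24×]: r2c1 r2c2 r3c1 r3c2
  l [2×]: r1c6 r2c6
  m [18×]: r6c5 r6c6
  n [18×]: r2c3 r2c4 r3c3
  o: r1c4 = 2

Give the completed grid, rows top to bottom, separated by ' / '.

6 5 3 2 4 1 / 4 1 6 3 5 2 / 2 3 1 4 6 5 / 5 4 2 6 1 3 / 3 6 5 1 2 4 / 1 2 4 5 3 6

H is a freebie; hence r1c3 = 3.
Cage o is given, which forces r1c4 = 2.
2 is placed in row 1; hence r1c6 = 1.
Column 6 now contains 1; hence r2c6 = 2.
I is a freebie, so r6c1 = 1.
Row 6 already has 1, leaving r6c4 = 5.
Cage n has product 18, which forces r2c4 = 3.
Cage d has product 10, which forces r4c5 = 1.
5 is placed in column 4, which forces r5c4 = 1.
Cage d needs product 10, leaving r5c5 = 2.
Row 2 now contains 3, so r2c1 = 4.
Cage k has product 24; hence r2c2 = 1.
Row 2 now contains 1, leaving r2c3 = 6.
4 is placed in row 2; hence r2c5 = 5.
6 is placed in column 3; hence r3c3 = 1.
The 4 cells of cage g must have product 288, leaving r3c4 = 4.
The 4 cells of cage g must have product 288, leaving r4c4 = 6.
6 is placed in column 3; hence r5c3 = 5.
Column 5 already has 5; hence r1c5 = 4.
Row 5 now contains 5, so r5c2 = 6.
Cage e needs two cells with product 30, leaving r1c1 = 6.
Column 2 now contains 6, leaving r1c2 = 5.
Cage b needs product 60, so r4c1 = 5.
Cage b has product 60, which forces r4c2 = 4.
Row 4 now contains 4, leaving r4c3 = 2.
Row 4 now contains 4, which forces r4c6 = 3.
Row 5 now contains 6; hence r5c1 = 3.
3 is placed in column 6; hence r5c6 = 4.
Column 2 now contains 4, which forces r6c2 = 2.
Column 3 now contains 2, leaving r6c3 = 4.
3 is placed in column 6; hence r6c6 = 6.
Column 1 already has 3; hence r3c1 = 2.
Column 2 already has 2; hence r3c2 = 3.
Cage g has product 288; hence r3c5 = 6.
3 is placed in column 6, leaving r3c6 = 5.
6 is placed in row 6, so r6c5 = 3.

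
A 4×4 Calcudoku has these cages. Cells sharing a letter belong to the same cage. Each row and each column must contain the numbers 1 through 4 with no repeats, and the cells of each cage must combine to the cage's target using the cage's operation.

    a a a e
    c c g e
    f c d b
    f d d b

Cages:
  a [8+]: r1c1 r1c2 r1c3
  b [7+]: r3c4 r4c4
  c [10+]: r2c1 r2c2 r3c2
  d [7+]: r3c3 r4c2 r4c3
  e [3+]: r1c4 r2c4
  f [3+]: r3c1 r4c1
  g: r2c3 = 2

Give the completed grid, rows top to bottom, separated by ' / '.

Cage g is a single given cell; hence r2c3 = 2.
Row 2 now contains 2; hence r2c4 = 1.
Column 4 now contains 1, which forces r1c4 = 2.
The 3 cells of cage c must have sum 10, which forces r2c1 = 3.
Row 2 now contains 2, leaving r2c2 = 4.
The 3 cells of cage c must have sum 10, so r3c2 = 3.
3 is placed in row 3; hence r3c4 = 4.
3 is placed in column 2; hence r4c2 = 2.
Column 4 now contains 4, which forces r4c4 = 3.
Cage a needs sum 8; hence r1c1 = 4.
3 is placed in column 2, which forces r1c2 = 1.
Cage a needs sum 8; hence r1c3 = 3.
Cage f needs two cells with sum 3, leaving r3c1 = 2.
4 is placed in row 3, which forces r3c3 = 1.
2 is placed in row 4, leaving r4c1 = 1.
Cage d needs sum 7, leaving r4c3 = 4.

4 1 3 2 / 3 4 2 1 / 2 3 1 4 / 1 2 4 3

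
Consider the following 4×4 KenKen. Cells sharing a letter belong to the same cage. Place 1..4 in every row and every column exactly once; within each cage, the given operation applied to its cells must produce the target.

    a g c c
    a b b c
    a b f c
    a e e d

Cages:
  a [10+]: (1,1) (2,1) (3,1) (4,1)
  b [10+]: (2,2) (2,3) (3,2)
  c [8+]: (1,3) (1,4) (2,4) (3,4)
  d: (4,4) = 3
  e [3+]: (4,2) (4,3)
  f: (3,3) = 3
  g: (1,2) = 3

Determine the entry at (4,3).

2

Cage g is a single given cell; hence (1,2) = 3.
Column 2 already has 3, so (3,2) = 4.
Cage f is given, which forces (3,3) = 3.
D is a freebie, leaving (4,4) = 3.
The 4 cells of cage c must have sum 8, so (1,3) = 1.
Cage a has sum 10, which forces (2,1) = 3.
Column 2 now contains 4, leaving (2,2) = 2.
Column 3 now contains 3, leaving (2,3) = 4.
Row 2 already has 4, leaving (2,4) = 1.
Column 4 now contains 1, so (3,4) = 2.
Column 2 now contains 2, which forces (4,2) = 1.
Column 3 already has 1, leaving (4,3) = 2.
Cage a needs sum 10, leaving (1,1) = 2.
2 is placed in column 4, leaving (1,4) = 4.
Row 3 now contains 2, so (3,1) = 1.
2 is placed in row 4, leaving (4,1) = 4.
Completed grid: 2 3 1 4 / 3 2 4 1 / 1 4 3 2 / 4 1 2 3.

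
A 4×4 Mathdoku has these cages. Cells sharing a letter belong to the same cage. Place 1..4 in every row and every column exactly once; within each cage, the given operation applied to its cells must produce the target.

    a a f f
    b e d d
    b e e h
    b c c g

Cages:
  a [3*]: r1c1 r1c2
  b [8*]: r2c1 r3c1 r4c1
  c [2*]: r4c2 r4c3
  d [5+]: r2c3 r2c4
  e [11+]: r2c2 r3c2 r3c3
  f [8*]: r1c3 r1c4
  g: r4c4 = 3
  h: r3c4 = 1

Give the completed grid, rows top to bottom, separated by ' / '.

Cage e needs sum 11, which forces r2c2 = 4.
Cage e has sum 11, which forces r3c2 = 3.
Cage e has sum 11, leaving r3c3 = 4.
Cage h is a single given cell, leaving r3c4 = 1.
Cage g is given; hence r4c4 = 3.
Cage a needs two cells with product 3, leaving r1c1 = 3.
Column 2 now contains 3, which forces r1c2 = 1.
Column 3 now contains 4, so r1c3 = 2.
Cage f needs two cells with product 8, so r1c4 = 4.
Cage b has product 8, which forces r2c1 = 1.
Cage d needs two cells with sum 5, which forces r2c3 = 3.
Column 4 now contains 3, leaving r2c4 = 2.
Row 3 already has 1, which forces r3c1 = 2.
Cage b needs product 8; hence r4c1 = 4.
1 is placed in column 2, leaving r4c2 = 2.
Column 3 already has 2, so r4c3 = 1.

3 1 2 4 / 1 4 3 2 / 2 3 4 1 / 4 2 1 3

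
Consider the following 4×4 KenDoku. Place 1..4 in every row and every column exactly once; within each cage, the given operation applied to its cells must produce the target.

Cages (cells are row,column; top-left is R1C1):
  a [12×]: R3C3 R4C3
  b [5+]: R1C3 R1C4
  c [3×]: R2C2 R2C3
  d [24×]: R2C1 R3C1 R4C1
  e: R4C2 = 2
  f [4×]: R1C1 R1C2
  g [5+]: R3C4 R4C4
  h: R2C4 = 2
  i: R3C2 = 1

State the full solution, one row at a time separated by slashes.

H is a freebie; hence R2C4 = 2.
Cage i is a single given cell, which forces R3C2 = 1.
E is a freebie, so R4C2 = 2.
Cage f needs two cells with product 4, which forces R1C1 = 1.
Column 2 already has 1, leaving R1C2 = 4.
4 is placed in row 1, so R1C3 = 2.
4 is placed in row 1, which forces R1C4 = 3.
Column 2 already has 1, so R2C2 = 3.
Cage c needs two cells with product 3; hence R2C3 = 1.
The 3 cells of cage d must have product 24, leaving R3C1 = 2.
The two cells of cage g must have sum 5, which forces R3C4 = 4.
The two cells of cage g must have sum 5; hence R4C4 = 1.
3 is placed in row 2, leaving R2C1 = 4.
4 is placed in row 3; hence R3C3 = 3.
Cage d has product 24, leaving R4C1 = 3.
Cage a's pair has product 12, which forces R4C3 = 4.

1 4 2 3 / 4 3 1 2 / 2 1 3 4 / 3 2 4 1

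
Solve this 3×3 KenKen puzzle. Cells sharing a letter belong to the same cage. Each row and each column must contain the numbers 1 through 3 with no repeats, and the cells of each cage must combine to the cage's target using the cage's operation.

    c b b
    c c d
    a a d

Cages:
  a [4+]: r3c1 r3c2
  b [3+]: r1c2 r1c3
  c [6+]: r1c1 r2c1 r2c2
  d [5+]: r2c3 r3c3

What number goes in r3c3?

In row 1, 3 can only go at r1c1, so r1c1 = 3.
Column 1 already has 3, leaving r3c1 = 1.
The two cells of cage a must have sum 4, which forces r3c2 = 3.
Row 3 already has 3; hence r3c3 = 2.
Cage b's pair has sum 3, which forces r1c2 = 2.
Column 3 now contains 2, so r1c3 = 1.
Column 1 already has 1; hence r2c1 = 2.
Cage c needs sum 6, leaving r2c2 = 1.
Column 3 now contains 2, leaving r2c3 = 3.
The full grid is 3 2 1 / 2 1 3 / 1 3 2.

2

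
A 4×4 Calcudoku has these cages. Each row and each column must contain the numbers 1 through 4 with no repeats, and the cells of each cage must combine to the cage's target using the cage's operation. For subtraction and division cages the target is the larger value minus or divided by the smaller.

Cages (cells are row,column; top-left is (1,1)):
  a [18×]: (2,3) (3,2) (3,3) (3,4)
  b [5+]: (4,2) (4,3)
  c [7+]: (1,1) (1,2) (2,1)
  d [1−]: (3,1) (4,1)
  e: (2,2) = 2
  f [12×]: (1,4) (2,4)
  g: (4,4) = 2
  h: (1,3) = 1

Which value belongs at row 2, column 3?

3

Cage h is given; hence (1,3) = 1.
E is a freebie, leaving (2,2) = 2.
Cage a needs product 18, leaving (2,3) = 3.
Row 2 now contains 3, which forces (2,4) = 4.
Column 3 now contains 1, which forces (3,3) = 2.
2 is placed in column 3; hence (4,3) = 4.
Cage g is given; hence (4,4) = 2.
Cage c has sum 7, so (1,1) = 2.
The 3 cells of cage c must have sum 7, leaving (1,2) = 4.
Column 4 now contains 4; hence (1,4) = 3.
Row 2 now contains 4, which forces (2,1) = 1.
Cage d's pair has difference 1, leaving (3,1) = 4.
Column 4 already has 3, leaving (3,4) = 1.
Cage d's pair has difference 1, so (4,1) = 3.
Cage b's pair has sum 5, which forces (4,2) = 1.
1 is placed in row 3, leaving (3,2) = 3.
Completed grid: 2 4 1 3 / 1 2 3 4 / 4 3 2 1 / 3 1 4 2.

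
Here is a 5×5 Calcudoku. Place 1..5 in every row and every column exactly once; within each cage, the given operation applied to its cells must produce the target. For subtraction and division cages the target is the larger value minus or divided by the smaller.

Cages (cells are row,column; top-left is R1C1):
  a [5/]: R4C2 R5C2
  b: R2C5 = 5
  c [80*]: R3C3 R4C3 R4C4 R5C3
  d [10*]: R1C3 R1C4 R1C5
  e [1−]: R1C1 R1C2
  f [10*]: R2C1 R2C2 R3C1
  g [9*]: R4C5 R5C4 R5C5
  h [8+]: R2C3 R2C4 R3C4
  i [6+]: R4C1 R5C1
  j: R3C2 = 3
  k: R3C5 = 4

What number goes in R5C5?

Cage b is a single given cell, so R2C5 = 5.
Cage j is given; hence R3C2 = 3.
Cage k is a single given cell, which forces R3C5 = 4.
The 3 cells of cage g must have product 9, so R4C5 = 3.
Cage g needs product 9, which forces R5C4 = 3.
Cage g has product 9, leaving R5C5 = 1.
Column 5 already has 1, leaving R1C5 = 2.
Cage f needs product 10, leaving R3C1 = 5.
Cage a needs two cells with quotient 5, leaving R4C2 = 1.
Row 5 now contains 1, so R5C2 = 5.
The two cells of cage e must have difference 1; hence R1C1 = 3.
5 is placed in column 2, which forces R1C2 = 4.
The 3 cells of cage f must have product 10, which forces R2C1 = 1.
1 is placed in column 2; hence R2C2 = 2.
2 is placed in row 2; hence R2C3 = 3.
Cage h has sum 8, leaving R2C4 = 4.
Cage c needs product 80, so R4C3 = 5.
4 is placed in column 4, which forces R4C4 = 2.
Cage c has product 80, leaving R5C3 = 4.
5 is placed in column 3, leaving R1C3 = 1.
Cage d needs product 10; hence R1C4 = 5.
Cage c needs product 80, so R3C3 = 2.
Column 4 now contains 2, which forces R3C4 = 1.
Row 4 now contains 2, which forces R4C1 = 4.
Row 5 already has 4; hence R5C1 = 2.
The full grid is 3 4 1 5 2 / 1 2 3 4 5 / 5 3 2 1 4 / 4 1 5 2 3 / 2 5 4 3 1.

1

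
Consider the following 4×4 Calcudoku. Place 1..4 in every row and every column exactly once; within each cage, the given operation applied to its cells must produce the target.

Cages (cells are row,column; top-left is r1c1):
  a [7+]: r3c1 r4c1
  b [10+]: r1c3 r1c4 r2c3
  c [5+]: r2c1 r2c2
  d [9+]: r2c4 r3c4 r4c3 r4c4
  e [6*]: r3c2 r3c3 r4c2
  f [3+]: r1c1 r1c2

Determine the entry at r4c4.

1

Row 1 needs a 3, and only r1c4 is open for it.
Cage b needs sum 10, which forces r1c3 = 4.
The 3 cells of cage b must have sum 10, which forces r2c3 = 3.
The 4 cells of cage d must have sum 9; hence r4c3 = 2.
The 3 cells of cage e must have product 6, leaving r3c2 = 2.
2 is placed in column 3, leaving r3c3 = 1.
1 is placed in row 3, which forces r3c4 = 4.
Cage e has product 6; hence r4c2 = 3.
4 is placed in column 4; hence r4c4 = 1.
Cage f needs two cells with sum 3; hence r1c1 = 2.
Column 2 already has 2, so r1c2 = 1.
1 is placed in column 2, which forces r2c2 = 4.
Column 4 already has 1, so r2c4 = 2.
4 is placed in row 3, leaving r3c1 = 3.
Row 4 now contains 3; hence r4c1 = 4.
Row 2 already has 4, which forces r2c1 = 1.
Completed grid: 2 1 4 3 / 1 4 3 2 / 3 2 1 4 / 4 3 2 1.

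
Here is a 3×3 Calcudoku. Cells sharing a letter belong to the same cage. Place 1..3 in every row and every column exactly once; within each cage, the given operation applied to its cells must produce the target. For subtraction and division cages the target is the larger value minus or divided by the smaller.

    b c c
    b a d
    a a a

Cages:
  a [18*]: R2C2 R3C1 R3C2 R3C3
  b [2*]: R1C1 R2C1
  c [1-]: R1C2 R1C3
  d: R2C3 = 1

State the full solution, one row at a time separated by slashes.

The 4 cells of cage a must have product 18; hence R2C2 = 3.
D is a freebie, which forces R2C3 = 1.
The two cells of cage b must have product 2; hence R1C1 = 1.
Row 1 already has 1; hence R1C2 = 2.
2 is placed in row 1, which forces R1C3 = 3.
Row 2 now contains 1, leaving R2C1 = 2.
Column 1 already has 2, leaving R3C1 = 3.
Column 2 already has 2, leaving R3C2 = 1.
Column 3 now contains 3, so R3C3 = 2.

1 2 3 / 2 3 1 / 3 1 2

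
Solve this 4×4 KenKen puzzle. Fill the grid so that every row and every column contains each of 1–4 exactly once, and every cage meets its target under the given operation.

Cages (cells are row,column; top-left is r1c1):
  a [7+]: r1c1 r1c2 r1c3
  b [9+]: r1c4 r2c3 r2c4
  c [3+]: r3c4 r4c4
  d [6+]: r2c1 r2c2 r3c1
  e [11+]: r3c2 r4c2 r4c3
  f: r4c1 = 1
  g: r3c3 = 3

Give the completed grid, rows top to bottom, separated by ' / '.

4 2 1 3 / 3 1 2 4 / 2 4 3 1 / 1 3 4 2

Cage e needs sum 11, so r3c2 = 4.
G is a freebie, leaving r3c3 = 3.
F is a freebie, leaving r4c1 = 1.
Cage e needs sum 11, which forces r4c2 = 3.
Cage e needs sum 11, so r4c3 = 4.
Row 4 already has 1, leaving r4c4 = 2.
The 3 cells of cage a must have sum 7; hence r1c1 = 4.
Row 1 already has 4, which forces r1c4 = 3.
Cage d has sum 6, leaving r2c1 = 3.
The 3 cells of cage d must have sum 6, which forces r2c2 = 1.
Column 3 now contains 4, leaving r2c3 = 2.
3 is placed in column 4, leaving r2c4 = 4.
1 is placed in column 1; hence r3c1 = 2.
2 is placed in column 4, leaving r3c4 = 1.
Column 2 now contains 1, so r1c2 = 2.
2 is placed in column 3; hence r1c3 = 1.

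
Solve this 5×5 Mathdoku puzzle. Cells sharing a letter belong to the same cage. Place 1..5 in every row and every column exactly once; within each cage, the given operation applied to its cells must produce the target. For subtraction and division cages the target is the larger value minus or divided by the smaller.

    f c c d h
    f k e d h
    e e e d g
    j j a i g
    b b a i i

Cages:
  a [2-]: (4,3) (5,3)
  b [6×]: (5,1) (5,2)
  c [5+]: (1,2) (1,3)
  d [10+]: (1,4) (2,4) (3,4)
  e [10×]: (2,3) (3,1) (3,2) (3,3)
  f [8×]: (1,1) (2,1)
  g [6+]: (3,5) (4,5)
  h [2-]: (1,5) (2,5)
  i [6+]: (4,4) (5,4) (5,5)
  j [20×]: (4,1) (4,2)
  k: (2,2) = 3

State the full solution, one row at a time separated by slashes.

Cage k is a single given cell, so (2,2) = 3.
The 4 cells of cage e must have product 10; hence (2,3) = 1.
Column 2 already has 3, so (5,2) = 2.
Cage c needs two cells with sum 5, so (1,2) = 1.
Cage c's pair has sum 5, leaving (1,3) = 4.
Column 2 already has 1, leaving (3,2) = 5.
Row 3 now contains 5, which forces (3,3) = 2.
Column 2 already has 5, leaving (4,2) = 4.
2 is placed in row 5, so (5,1) = 3.
Row 5 now contains 3, so (5,3) = 5.
Row 5 now contains 3, leaving (5,5) = 1.
Row 1 already has 4, which forces (1,1) = 2.
Row 1 now contains 2, so (1,4) = 5.
Row 1 now contains 2, so (1,5) = 3.
The two cells of cage f must have product 8; hence (2,1) = 4.
4 is placed in row 2, which forces (2,4) = 2.
4 is placed in row 2, so (2,5) = 5.
2 is placed in row 3; hence (3,1) = 1.
1 is placed in row 3; hence (3,4) = 3.
1 is placed in column 5, leaving (3,5) = 4.
Row 4 now contains 4, so (4,1) = 5.
Column 3 already has 5; hence (4,3) = 3.
Cage i has sum 6, leaving (4,4) = 1.
Cage g's pair has sum 6, so (4,5) = 2.
1 is placed in row 5; hence (5,4) = 4.

2 1 4 5 3 / 4 3 1 2 5 / 1 5 2 3 4 / 5 4 3 1 2 / 3 2 5 4 1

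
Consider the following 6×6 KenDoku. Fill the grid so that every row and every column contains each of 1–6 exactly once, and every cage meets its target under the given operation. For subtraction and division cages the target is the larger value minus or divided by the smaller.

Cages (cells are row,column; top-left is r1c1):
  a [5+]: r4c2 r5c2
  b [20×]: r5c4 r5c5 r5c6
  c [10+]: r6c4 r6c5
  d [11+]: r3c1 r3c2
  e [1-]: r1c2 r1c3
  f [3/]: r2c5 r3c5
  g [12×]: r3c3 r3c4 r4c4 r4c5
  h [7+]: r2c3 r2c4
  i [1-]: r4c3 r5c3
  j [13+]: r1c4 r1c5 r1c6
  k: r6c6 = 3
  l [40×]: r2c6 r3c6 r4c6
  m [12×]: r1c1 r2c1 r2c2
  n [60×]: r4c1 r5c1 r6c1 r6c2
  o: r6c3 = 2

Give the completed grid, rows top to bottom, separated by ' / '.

1 4 3 5 2 6 / 2 6 4 3 1 5 / 6 5 1 2 3 4 / 4 3 5 1 6 2 / 3 2 6 4 5 1 / 5 1 2 6 4 3

Cage o is a single given cell; hence r6c3 = 2.
Cage k is given; hence r6c6 = 3.
The only place for 1 in column 6 is r5c6.
In column 6, 6 can only go at r1c6, so r1c6 = 6.
In row 1, 1 can only go at r1c1, so r1c1 = 1.
1 is placed in column 1, leaving r6c1 = 5.
Cage n needs product 60, so r6c2 = 1.
5 is placed in column 1, which forces r3c1 = 6.
Cage d's pair has sum 11, which forces r3c2 = 5.
Column 2 now contains 5, which forces r1c2 = 4.
4 is placed in column 2, which forces r2c2 = 6.
Cage n needs product 60, so r4c1 = 4.
Row 4 already has 4, which forces r4c3 = 5.
Row 4 now contains 5, so r4c6 = 2.
Cage n has product 60, which forces r5c1 = 3.
3 is placed in row 5; hence r5c2 = 2.
3 is placed in row 5, which forces r5c3 = 6.
Column 3 now contains 5, leaving r1c3 = 3.
3 is placed in column 1, leaving r2c1 = 2.
3 is placed in column 3, which forces r2c3 = 4.
Row 2 now contains 4, so r2c4 = 3.
3 is placed in row 2, leaving r2c5 = 1.
Cage l has product 40, leaving r2c6 = 5.
4 is placed in column 3; hence r3c3 = 1.
Column 5 already has 1, leaving r3c5 = 3.
2 is placed in column 6, so r3c6 = 4.
Row 4 already has 2, which forces r4c2 = 3.
Column 5 already has 3, so r4c5 = 6.
Column 5 already has 6, leaving r6c5 = 4.
Row 3 now contains 4; hence r3c4 = 2.
Row 4 already has 6, which forces r4c4 = 1.
Cage b has product 20; hence r5c4 = 4.
4 is placed in column 5, which forces r5c5 = 5.
4 is placed in row 6, so r6c4 = 6.
2 is placed in column 4, so r1c4 = 5.
Column 5 already has 5, leaving r1c5 = 2.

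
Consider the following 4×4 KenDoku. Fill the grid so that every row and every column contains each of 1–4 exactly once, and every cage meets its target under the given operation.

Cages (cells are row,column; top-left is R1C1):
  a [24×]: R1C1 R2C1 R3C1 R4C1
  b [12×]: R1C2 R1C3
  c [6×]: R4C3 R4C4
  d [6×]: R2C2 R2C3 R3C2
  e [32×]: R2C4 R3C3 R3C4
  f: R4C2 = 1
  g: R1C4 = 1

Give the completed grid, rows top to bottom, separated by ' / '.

Cage g is a single given cell, which forces R1C4 = 1.
Cage e needs product 32, which forces R2C4 = 4.
The 3 cells of cage e must have product 32; hence R3C3 = 4.
Cage e needs product 32, which forces R3C4 = 2.
Cage f is a single given cell, which forces R4C2 = 1.
Column 4 now contains 2, leaving R4C4 = 3.
Cage b's pair has product 12; hence R1C2 = 4.
Column 3 now contains 4, leaving R1C3 = 3.
Cage d needs product 6, so R2C2 = 2.
Cage d has product 6; hence R2C3 = 1.
Column 2 already has 1, so R3C2 = 3.
Row 4 now contains 3, so R4C3 = 2.
Row 1 now contains 3, which forces R1C1 = 2.
1 is placed in row 2, so R2C1 = 3.
Row 3 now contains 3, so R3C1 = 1.
Row 4 now contains 2; hence R4C1 = 4.

2 4 3 1 / 3 2 1 4 / 1 3 4 2 / 4 1 2 3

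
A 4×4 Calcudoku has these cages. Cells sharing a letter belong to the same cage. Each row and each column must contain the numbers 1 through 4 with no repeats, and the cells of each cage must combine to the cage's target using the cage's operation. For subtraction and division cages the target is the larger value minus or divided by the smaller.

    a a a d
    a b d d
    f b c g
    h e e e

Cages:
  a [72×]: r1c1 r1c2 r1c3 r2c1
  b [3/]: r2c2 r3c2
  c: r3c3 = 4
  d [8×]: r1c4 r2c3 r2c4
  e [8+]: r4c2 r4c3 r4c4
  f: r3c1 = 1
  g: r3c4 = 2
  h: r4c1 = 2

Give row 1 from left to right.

Cage a needs product 72; hence r2c1 = 3.
Row 2 already has 3, so r2c2 = 1.
Cage f is given; hence r3c1 = 1.
Column 2 now contains 1, so r3c2 = 3.
Cage c is given, which forces r3c3 = 4.
Cage g is given, so r3c4 = 2.
Cage h is a single given cell; hence r4c1 = 2.
Column 2 already has 3, leaving r4c2 = 4.
Column 1 already has 2, so r1c1 = 4.
Column 2 already has 4; hence r1c2 = 2.
The 4 cells of cage a must have product 72, so r1c3 = 3.
The 3 cells of cage d must have product 8, so r1c4 = 1.
4 is placed in column 3, leaving r2c3 = 2.
2 is placed in column 4; hence r2c4 = 4.
3 is placed in column 3, leaving r4c3 = 1.
1 is placed in column 4, which forces r4c4 = 3.
The full grid is 4 2 3 1 / 3 1 2 4 / 1 3 4 2 / 2 4 1 3.

4 2 3 1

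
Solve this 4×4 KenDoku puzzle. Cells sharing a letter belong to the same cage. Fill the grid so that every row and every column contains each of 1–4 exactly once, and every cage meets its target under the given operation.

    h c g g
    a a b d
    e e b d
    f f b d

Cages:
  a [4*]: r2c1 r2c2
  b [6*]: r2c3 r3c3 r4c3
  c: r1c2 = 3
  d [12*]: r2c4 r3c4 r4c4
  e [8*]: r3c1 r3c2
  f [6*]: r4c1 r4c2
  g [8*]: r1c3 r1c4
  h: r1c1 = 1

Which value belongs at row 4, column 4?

H is a freebie, which forces r1c1 = 1.
Cage c is a single given cell, which forces r1c2 = 3.
Column 1 now contains 1, leaving r2c1 = 4.
Row 2 now contains 4, leaving r2c2 = 1.
Row 2 already has 1; hence r2c4 = 3.
Column 1 already has 4, leaving r3c1 = 2.
Row 3 already has 2, so r3c2 = 4.
Row 3 now contains 4, so r3c4 = 1.
Column 1 already has 2, leaving r4c1 = 3.
Column 2 already has 3, which forces r4c2 = 2.
Row 4 now contains 2, leaving r4c3 = 1.
Column 4 already has 1, which forces r4c4 = 4.
Cage g needs two cells with product 8; hence r1c3 = 4.
4 is placed in column 4, leaving r1c4 = 2.
Row 2 already has 3, leaving r2c3 = 2.
Row 3 already has 1, which forces r3c3 = 3.
Filled in: 1 3 4 2 / 4 1 2 3 / 2 4 3 1 / 3 2 1 4.

4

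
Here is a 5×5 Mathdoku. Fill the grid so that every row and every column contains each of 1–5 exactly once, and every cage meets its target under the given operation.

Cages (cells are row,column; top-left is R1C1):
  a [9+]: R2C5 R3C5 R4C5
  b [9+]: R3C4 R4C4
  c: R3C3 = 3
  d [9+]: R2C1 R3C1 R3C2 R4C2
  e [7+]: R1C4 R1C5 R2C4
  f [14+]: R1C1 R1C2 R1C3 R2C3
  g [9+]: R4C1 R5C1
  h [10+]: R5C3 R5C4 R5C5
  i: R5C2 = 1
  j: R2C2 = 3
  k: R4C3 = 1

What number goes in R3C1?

2

Cage j is a single given cell; hence R2C2 = 3.
C is a freebie; hence R3C3 = 3.
K is a freebie; hence R4C3 = 1.
Cage i is a single given cell, so R5C2 = 1.
Cage a needs sum 9, so R4C5 = 3.
Cage h needs sum 10, leaving R5C4 = 3.
The only place for 3 in row 1 is R1C1.
The only place for 2 in row 4 is R4C2.
2 is placed in column 2, so R3C2 = 4.
Row 3 already has 4, so R3C4 = 5.
Column 4 already has 5, which forces R4C4 = 4.
Column 2 already has 4, leaving R1C2 = 5.
Cage e needs sum 7, leaving R1C5 = 4.
Column 5 already has 4, which forces R2C5 = 5.
Row 4 now contains 4, leaving R4C1 = 5.
The two cells of cage g must have sum 9; hence R5C1 = 4.
Column 5 now contains 5, so R5C5 = 2.
4 is placed in row 1, which forces R1C3 = 2.
2 is placed in row 1; hence R1C4 = 1.
Cage f has sum 14, leaving R2C3 = 4.
1 is placed in column 4, which forces R2C4 = 2.
Column 5 now contains 2, leaving R3C5 = 1.
Row 5 already has 2, so R5C3 = 5.
Row 2 already has 2, so R2C1 = 1.
Row 3 already has 1, leaving R3C1 = 2.
Completed grid: 3 5 2 1 4 / 1 3 4 2 5 / 2 4 3 5 1 / 5 2 1 4 3 / 4 1 5 3 2.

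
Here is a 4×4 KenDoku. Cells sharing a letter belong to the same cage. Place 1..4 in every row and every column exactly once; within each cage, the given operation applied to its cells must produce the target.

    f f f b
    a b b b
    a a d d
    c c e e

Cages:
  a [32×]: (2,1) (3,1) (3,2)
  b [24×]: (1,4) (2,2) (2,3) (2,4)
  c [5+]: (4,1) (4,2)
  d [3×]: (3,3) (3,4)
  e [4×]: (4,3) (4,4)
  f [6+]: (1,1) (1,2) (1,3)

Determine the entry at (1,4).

4

Cage a needs product 32, so (2,1) = 4.
Cage a needs product 32, so (3,1) = 2.
Cage a needs product 32, leaving (3,2) = 4.
The 4 cells of cage b must have product 24; hence (1,4) = 4.
Cage c's pair has sum 5, leaving (4,1) = 3.
Cage c's pair has sum 5, which forces (4,2) = 2.
4 is placed in column 4, so (4,4) = 1.
3 is placed in column 1, so (1,1) = 1.
The 3 cells of cage f must have sum 6, which forces (1,2) = 3.
The 3 cells of cage f must have sum 6, leaving (1,3) = 2.
3 is placed in column 2, so (2,2) = 1.
Row 2 already has 1; hence (2,3) = 3.
Row 2 now contains 3; hence (2,4) = 2.
Cage d's pair has product 3, so (3,3) = 1.
Column 4 now contains 1; hence (3,4) = 3.
Row 4 now contains 1; hence (4,3) = 4.
Completed grid: 1 3 2 4 / 4 1 3 2 / 2 4 1 3 / 3 2 4 1.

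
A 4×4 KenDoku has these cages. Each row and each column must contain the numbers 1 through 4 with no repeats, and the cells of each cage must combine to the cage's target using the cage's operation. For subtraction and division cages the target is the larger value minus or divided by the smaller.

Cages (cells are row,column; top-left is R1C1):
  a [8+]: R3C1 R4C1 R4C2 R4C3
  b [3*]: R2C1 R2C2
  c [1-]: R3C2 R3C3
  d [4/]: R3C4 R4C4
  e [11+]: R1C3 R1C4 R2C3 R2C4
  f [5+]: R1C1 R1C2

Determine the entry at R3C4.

Column 4 needs a 3, and only R1C4 is open for it.
Cage e has sum 11; hence R1C3 = 2.
Cage e needs sum 11, so R2C3 = 4.
Cage e needs sum 11; hence R2C4 = 2.
In row 3, 3 can only go at R3C3, so R3C3 = 3.
3 is placed in column 3, so R4C3 = 1.
Row 4 already has 1, so R4C4 = 4.
Cage a has sum 8, leaving R3C1 = 2.
Row 3 already has 2, leaving R3C2 = 4.
Column 4 now contains 4, leaving R3C4 = 1.
Cage a needs sum 8, which forces R4C1 = 3.
Row 4 already has 4, leaving R4C2 = 2.
The two cells of cage f must have sum 5, so R1C1 = 4.
4 is placed in column 2, so R1C2 = 1.
Column 1 already has 3, so R2C1 = 1.
Cage b's pair has product 3, so R2C2 = 3.
Completed grid: 4 1 2 3 / 1 3 4 2 / 2 4 3 1 / 3 2 1 4.

1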